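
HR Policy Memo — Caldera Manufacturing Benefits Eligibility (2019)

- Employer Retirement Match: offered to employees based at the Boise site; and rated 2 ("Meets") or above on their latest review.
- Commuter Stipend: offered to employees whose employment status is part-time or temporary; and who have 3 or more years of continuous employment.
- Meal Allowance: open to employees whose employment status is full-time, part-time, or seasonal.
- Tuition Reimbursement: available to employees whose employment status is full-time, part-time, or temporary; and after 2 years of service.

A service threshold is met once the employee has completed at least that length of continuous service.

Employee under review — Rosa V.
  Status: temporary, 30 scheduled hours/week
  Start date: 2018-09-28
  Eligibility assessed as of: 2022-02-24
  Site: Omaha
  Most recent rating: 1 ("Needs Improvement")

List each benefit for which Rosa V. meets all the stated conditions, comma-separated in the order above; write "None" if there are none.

Service from 2018-09-28 to 2022-02-24: 1245 days.
Employer Retirement Match — site Omaha ✗ (not Boise) → not eligible.
Commuter Stipend — status temporary ✓; service 1245 days ≥ 3 years (≈1095 days) ✓ → eligible.
Meal Allowance — status temporary ✗ (requires full-time, part-time, or seasonal) → not eligible.
Tuition Reimbursement — status temporary ✓; service 1245 days ≥ 2 years (≈730 days) ✓ → eligible.

Commuter Stipend, Tuition Reimbursement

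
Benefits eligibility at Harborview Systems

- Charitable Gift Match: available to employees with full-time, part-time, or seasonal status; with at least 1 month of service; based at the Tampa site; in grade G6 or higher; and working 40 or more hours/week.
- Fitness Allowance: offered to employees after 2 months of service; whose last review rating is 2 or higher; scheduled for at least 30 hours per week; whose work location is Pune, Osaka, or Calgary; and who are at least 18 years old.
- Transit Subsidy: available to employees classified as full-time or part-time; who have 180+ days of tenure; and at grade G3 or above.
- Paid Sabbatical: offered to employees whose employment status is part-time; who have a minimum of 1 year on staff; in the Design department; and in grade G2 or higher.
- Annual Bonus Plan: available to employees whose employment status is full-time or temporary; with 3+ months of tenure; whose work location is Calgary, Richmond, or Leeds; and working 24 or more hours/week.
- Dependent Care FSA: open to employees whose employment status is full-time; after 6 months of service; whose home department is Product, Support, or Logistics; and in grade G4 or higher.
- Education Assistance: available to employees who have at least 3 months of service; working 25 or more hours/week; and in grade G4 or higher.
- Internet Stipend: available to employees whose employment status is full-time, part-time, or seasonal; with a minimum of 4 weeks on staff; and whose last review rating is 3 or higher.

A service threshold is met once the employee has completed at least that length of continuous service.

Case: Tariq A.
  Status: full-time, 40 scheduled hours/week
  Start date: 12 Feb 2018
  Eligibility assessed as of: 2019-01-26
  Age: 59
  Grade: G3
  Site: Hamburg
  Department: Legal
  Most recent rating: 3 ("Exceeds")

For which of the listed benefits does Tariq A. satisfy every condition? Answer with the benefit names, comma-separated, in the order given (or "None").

Transit Subsidy, Internet Stipend

Service from 12 Feb 2018 to 2019-01-26: 348 days.
Charitable Gift Match — status full-time ✓; service 348 days ≥ 1 month (≈30 days) ✓; site Hamburg ✗ (not Tampa) → not eligible.
Fitness Allowance — service 348 days ≥ 2 months (≈60 days) ✓; rating 3 ≥ 2 ✓; 40 hrs/wk ≥ 30 ✓; site Hamburg ✗ (not Pune, Osaka, or Calgary) → not eligible.
Transit Subsidy — status full-time ✓; service 348 days ≥ 180 days ✓; grade G3 ≥ G3 ✓ → eligible.
Paid Sabbatical — status full-time ✗ (requires part-time) → not eligible.
Annual Bonus Plan — status full-time ✓; service 348 days ≥ 3 months (≈90 days) ✓; site Hamburg ✗ (not Calgary, Richmond, or Leeds) → not eligible.
Dependent Care FSA — status full-time ✓; service 348 days ≥ 6 months (≈180 days) ✓; dept Legal ✗ → not eligible.
Education Assistance — service 348 days ≥ 3 months (≈90 days) ✓; 40 hrs/wk ≥ 25 ✓; grade G3 < G4 ✗ → not eligible.
Internet Stipend — status full-time ✓; service 348 days ≥ 4 weeks (≈28 days) ✓; rating 3 ≥ 3 ✓ → eligible.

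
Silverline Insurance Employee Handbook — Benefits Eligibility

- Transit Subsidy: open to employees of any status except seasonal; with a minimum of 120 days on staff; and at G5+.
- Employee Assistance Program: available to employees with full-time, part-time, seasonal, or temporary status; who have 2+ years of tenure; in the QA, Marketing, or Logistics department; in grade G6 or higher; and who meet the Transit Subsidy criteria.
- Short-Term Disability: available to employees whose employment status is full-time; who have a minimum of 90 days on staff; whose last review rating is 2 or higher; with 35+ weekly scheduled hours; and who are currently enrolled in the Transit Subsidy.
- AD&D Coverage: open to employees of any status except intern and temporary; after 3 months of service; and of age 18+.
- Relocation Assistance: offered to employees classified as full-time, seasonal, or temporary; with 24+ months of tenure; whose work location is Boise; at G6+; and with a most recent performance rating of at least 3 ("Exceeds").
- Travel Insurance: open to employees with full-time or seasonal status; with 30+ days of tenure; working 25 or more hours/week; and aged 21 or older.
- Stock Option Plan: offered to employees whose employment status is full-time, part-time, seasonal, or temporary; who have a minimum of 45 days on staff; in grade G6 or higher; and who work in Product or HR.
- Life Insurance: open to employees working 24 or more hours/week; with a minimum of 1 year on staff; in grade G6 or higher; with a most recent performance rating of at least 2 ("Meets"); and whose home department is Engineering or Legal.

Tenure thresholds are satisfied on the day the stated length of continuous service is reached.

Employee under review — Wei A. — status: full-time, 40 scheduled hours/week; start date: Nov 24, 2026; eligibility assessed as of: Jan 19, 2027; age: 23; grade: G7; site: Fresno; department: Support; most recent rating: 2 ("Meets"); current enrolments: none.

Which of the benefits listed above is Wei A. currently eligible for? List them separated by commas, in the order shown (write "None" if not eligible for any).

Travel Insurance

Service from Nov 24, 2026 to Jan 19, 2027: 56 days.
Transit Subsidy — status full-time ✓ (not excluded); service 56 days < 120 days ✗ → not eligible.
Employee Assistance Program — status full-time ✓; service 56 days < 2 years (≈730 days) ✗ → not eligible.
Short-Term Disability — status full-time ✓; service 56 days < 90 days ✗ → not eligible.
AD&D Coverage — status full-time ✓ (not excluded); service 56 days < 3 months (≈90 days) ✗ → not eligible.
Relocation Assistance — status full-time ✓; service 56 days < 24 months (≈720 days) ✗ → not eligible.
Travel Insurance — status full-time ✓; service 56 days ≥ 30 days ✓; 40 hrs/wk ≥ 25 ✓; age 23 ≥ 21 ✓ → eligible.
Stock Option Plan — status full-time ✓; service 56 days ≥ 45 days ✓; grade G7 ≥ G6 ✓; dept Support ✗ → not eligible.
Life Insurance — 40 hrs/wk ≥ 24 ✓; service 56 days < 1 year (≈365 days) ✗ → not eligible.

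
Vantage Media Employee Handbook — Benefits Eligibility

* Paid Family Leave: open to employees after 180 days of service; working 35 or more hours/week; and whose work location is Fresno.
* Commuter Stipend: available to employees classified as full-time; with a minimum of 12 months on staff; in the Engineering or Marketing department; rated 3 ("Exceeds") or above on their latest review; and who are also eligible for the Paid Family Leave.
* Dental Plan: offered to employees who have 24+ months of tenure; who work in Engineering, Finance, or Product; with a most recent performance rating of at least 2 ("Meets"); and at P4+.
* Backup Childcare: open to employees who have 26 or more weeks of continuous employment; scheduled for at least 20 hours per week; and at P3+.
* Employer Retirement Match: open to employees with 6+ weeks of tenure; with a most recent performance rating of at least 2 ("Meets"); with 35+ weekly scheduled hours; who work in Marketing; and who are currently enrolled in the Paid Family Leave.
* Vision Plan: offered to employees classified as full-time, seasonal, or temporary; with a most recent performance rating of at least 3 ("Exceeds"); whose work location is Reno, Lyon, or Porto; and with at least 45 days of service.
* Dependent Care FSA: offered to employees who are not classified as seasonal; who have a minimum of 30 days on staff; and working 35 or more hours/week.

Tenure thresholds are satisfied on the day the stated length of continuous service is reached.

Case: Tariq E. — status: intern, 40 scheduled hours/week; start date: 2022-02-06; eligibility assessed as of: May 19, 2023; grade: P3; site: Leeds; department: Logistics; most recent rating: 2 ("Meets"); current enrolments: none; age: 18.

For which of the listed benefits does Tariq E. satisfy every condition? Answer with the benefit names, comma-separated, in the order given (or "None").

Service from 2022-02-06 to May 19, 2023: 467 days.
Paid Family Leave — service 467 days ≥ 180 days ✓; 40 hrs/wk ≥ 35 ✓; site Leeds ✗ (not Fresno) → not eligible.
Commuter Stipend — status intern ✗ (requires full-time) → not eligible.
Dental Plan — service 467 days < 24 months (≈720 days) ✗ → not eligible.
Backup Childcare — service 467 days ≥ 26 weeks (≈182 days) ✓; 40 hrs/wk ≥ 20 ✓; grade P3 ≥ P3 ✓ → eligible.
Employer Retirement Match — service 467 days ≥ 6 weeks (≈42 days) ✓; rating 2 ≥ 2 ✓; 40 hrs/wk ≥ 35 ✓; dept Logistics ✗ → not eligible.
Vision Plan — status intern ✗ (requires full-time, seasonal, or temporary) → not eligible.
Dependent Care FSA — status intern ✓ (not excluded); service 467 days ≥ 30 days ✓; 40 hrs/wk ≥ 35 ✓ → eligible.

Backup Childcare, Dependent Care FSA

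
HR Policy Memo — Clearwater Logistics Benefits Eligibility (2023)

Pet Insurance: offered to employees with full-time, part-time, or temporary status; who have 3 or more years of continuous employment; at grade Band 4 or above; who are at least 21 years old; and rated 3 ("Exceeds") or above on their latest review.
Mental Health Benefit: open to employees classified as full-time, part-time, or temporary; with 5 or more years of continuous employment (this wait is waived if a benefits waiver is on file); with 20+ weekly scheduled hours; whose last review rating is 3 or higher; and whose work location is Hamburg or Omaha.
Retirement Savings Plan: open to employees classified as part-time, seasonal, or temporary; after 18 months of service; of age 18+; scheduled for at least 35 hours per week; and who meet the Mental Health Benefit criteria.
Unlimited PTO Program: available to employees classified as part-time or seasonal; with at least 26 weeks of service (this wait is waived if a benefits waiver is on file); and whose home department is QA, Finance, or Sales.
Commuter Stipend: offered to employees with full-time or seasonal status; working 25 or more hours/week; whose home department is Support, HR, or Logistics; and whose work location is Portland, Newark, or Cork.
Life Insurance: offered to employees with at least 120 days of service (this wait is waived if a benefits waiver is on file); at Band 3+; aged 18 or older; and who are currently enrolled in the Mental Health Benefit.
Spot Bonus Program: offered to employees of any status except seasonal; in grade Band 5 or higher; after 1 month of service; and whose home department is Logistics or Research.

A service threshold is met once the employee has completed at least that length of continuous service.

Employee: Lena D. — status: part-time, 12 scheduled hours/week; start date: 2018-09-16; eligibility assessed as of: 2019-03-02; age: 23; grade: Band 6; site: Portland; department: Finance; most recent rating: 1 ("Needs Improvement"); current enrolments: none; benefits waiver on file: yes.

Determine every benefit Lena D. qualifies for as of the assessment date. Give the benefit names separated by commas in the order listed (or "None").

Unlimited PTO Program

Service from 2018-09-16 to 2019-03-02: 167 days.
Pet Insurance — status part-time ✓; service 167 days < 3 years (≈1095 days) ✗ → not eligible.
Mental Health Benefit — status part-time ✓; benefits waiver on file ✓; 12 hrs/wk < 20 ✗ → not eligible.
Retirement Savings Plan — status part-time ✓; service 167 days < 18 months (≈540 days) ✗ → not eligible.
Unlimited PTO Program — status part-time ✓; benefits waiver on file ✓; dept Finance ✓ → eligible.
Commuter Stipend — status part-time ✗ (requires full-time or seasonal) → not eligible.
Life Insurance — benefits waiver on file ✓; grade Band 6 ≥ Band 3 ✓; age 23 ≥ 18 ✓; not enrolled in Mental Health Benefit ✗ → not eligible.
Spot Bonus Program — status part-time ✓ (not excluded); grade Band 6 ≥ Band 5 ✓; service 167 days ≥ 1 month (≈30 days) ✓; dept Finance ✗ → not eligible.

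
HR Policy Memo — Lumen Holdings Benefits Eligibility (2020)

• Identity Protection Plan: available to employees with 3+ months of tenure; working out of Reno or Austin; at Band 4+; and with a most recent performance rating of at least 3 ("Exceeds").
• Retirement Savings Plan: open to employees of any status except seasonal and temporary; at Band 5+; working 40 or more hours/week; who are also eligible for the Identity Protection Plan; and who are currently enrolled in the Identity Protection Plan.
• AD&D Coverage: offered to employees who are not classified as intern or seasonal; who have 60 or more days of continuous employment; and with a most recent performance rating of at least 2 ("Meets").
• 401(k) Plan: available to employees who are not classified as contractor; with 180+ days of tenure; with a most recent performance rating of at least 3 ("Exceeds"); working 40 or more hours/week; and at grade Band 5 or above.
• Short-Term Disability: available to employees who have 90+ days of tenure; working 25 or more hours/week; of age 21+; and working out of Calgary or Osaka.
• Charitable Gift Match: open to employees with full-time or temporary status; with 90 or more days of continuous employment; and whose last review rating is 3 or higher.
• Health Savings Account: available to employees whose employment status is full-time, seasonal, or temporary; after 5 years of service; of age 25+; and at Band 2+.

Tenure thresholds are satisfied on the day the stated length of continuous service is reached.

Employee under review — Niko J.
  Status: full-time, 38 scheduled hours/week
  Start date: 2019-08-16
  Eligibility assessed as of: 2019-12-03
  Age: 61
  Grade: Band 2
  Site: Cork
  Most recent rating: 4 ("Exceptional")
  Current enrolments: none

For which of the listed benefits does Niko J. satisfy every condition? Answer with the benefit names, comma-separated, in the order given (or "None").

AD&D Coverage, Charitable Gift Match

Service from 2019-08-16 to 2019-12-03: 109 days.
Identity Protection Plan — service 109 days ≥ 3 months (≈90 days) ✓; site Cork ✗ (not Reno or Austin) → not eligible.
Retirement Savings Plan — status full-time ✓ (not excluded); grade Band 2 < Band 5 ✗ → not eligible.
AD&D Coverage — status full-time ✓ (not excluded); service 109 days ≥ 60 days ✓; rating 4 ≥ 2 ✓ → eligible.
401(k) Plan — status full-time ✓ (not excluded); service 109 days < 180 days ✗ → not eligible.
Short-Term Disability — service 109 days ≥ 90 days ✓; 38 hrs/wk ≥ 25 ✓; age 61 ≥ 21 ✓; site Cork ✗ (not Calgary or Osaka) → not eligible.
Charitable Gift Match — status full-time ✓; service 109 days ≥ 90 days ✓; rating 4 ≥ 3 ✓ → eligible.
Health Savings Account — status full-time ✓; service 109 days < 5 years (≈1825 days) ✗ → not eligible.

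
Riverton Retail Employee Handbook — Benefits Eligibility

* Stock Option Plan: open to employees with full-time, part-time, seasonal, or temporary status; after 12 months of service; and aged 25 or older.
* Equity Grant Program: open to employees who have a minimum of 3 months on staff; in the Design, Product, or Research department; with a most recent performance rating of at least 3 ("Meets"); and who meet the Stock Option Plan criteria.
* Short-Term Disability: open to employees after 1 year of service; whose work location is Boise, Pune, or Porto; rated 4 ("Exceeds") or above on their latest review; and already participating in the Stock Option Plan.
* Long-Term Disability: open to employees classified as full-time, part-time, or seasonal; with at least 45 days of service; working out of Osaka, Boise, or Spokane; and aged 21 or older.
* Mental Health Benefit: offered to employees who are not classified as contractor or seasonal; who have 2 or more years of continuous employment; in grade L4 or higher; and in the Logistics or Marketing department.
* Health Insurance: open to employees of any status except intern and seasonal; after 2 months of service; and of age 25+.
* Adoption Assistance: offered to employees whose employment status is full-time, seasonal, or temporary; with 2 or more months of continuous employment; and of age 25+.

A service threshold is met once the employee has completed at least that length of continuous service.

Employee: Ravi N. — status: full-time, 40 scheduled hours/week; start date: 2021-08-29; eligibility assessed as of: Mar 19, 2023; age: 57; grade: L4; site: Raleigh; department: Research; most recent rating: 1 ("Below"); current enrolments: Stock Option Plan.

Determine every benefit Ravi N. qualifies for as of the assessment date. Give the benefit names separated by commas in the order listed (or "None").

Service from 2021-08-29 to Mar 19, 2023: 567 days.
Stock Option Plan — status full-time ✓; service 567 days ≥ 12 months (≈360 days) ✓; age 57 ≥ 25 ✓ → eligible.
Equity Grant Program — service 567 days ≥ 3 months (≈90 days) ✓; dept Research ✓; rating 1 < 3 ✗ → not eligible.
Short-Term Disability — service 567 days ≥ 1 year (≈365 days) ✓; site Raleigh ✗ (not Boise, Pune, or Porto) → not eligible.
Long-Term Disability — status full-time ✓; service 567 days ≥ 45 days ✓; site Raleigh ✗ (not Osaka, Boise, or Spokane) → not eligible.
Mental Health Benefit — status full-time ✓ (not excluded); service 567 days < 2 years (≈730 days) ✗ → not eligible.
Health Insurance — status full-time ✓ (not excluded); service 567 days ≥ 2 months (≈60 days) ✓; age 57 ≥ 25 ✓ → eligible.
Adoption Assistance — status full-time ✓; service 567 days ≥ 2 months (≈60 days) ✓; age 57 ≥ 25 ✓ → eligible.

Stock Option Plan, Health Insurance, Adoption Assistance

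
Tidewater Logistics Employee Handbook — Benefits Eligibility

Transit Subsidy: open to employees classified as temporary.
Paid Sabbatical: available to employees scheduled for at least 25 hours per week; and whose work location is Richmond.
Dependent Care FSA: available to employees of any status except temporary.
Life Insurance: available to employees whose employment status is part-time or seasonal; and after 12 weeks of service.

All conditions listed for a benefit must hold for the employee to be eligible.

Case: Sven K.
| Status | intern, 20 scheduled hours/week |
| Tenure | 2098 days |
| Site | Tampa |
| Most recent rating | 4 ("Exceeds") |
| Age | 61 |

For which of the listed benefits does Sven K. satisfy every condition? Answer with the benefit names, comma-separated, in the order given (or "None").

Dependent Care FSA

Transit Subsidy — status intern ✗ (requires temporary) → not eligible.
Paid Sabbatical — 20 hrs/wk < 25 ✗ → not eligible.
Dependent Care FSA — status intern ✓ (not excluded) → eligible.
Life Insurance — status intern ✗ (requires part-time or seasonal) → not eligible.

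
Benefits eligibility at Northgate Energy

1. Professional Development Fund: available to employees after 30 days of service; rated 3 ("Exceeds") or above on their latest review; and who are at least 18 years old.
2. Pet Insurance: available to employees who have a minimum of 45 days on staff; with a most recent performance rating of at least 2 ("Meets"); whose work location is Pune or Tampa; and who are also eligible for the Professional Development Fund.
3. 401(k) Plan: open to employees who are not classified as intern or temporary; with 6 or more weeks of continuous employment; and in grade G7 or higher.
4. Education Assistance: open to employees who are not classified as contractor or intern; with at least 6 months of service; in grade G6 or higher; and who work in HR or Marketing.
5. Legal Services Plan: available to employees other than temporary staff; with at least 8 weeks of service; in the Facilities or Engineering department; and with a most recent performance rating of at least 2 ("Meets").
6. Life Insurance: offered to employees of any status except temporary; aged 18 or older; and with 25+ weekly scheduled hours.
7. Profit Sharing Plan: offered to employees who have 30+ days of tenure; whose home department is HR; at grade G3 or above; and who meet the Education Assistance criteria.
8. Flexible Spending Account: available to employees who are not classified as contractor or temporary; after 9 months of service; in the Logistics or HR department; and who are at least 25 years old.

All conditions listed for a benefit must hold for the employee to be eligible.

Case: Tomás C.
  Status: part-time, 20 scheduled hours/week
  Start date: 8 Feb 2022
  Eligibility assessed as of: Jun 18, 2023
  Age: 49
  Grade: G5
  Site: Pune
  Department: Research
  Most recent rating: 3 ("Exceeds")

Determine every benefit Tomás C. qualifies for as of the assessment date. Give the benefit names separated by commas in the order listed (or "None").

Professional Development Fund, Pet Insurance

Service from 8 Feb 2022 to Jun 18, 2023: 495 days.
Professional Development Fund — service 495 days ≥ 30 days ✓; rating 3 ≥ 3 ✓; age 49 ≥ 18 ✓ → eligible.
Pet Insurance — service 495 days ≥ 45 days ✓; rating 3 ≥ 2 ✓; site Pune ✓; eligible for Professional Development Fund ✓ → eligible.
401(k) Plan — status part-time ✓ (not excluded); service 495 days ≥ 6 weeks (≈42 days) ✓; grade G5 < G7 ✗ → not eligible.
Education Assistance — status part-time ✓ (not excluded); service 495 days ≥ 6 months (≈180 days) ✓; grade G5 < G6 ✗ → not eligible.
Legal Services Plan — status part-time ✓ (not excluded); service 495 days ≥ 8 weeks (≈56 days) ✓; dept Research ✗ → not eligible.
Life Insurance — status part-time ✓ (not excluded); age 49 ≥ 18 ✓; 20 hrs/wk < 25 ✗ → not eligible.
Profit Sharing Plan — service 495 days ≥ 30 days ✓; dept Research ✗ → not eligible.
Flexible Spending Account — status part-time ✓ (not excluded); service 495 days ≥ 9 months (≈270 days) ✓; dept Research ✗ → not eligible.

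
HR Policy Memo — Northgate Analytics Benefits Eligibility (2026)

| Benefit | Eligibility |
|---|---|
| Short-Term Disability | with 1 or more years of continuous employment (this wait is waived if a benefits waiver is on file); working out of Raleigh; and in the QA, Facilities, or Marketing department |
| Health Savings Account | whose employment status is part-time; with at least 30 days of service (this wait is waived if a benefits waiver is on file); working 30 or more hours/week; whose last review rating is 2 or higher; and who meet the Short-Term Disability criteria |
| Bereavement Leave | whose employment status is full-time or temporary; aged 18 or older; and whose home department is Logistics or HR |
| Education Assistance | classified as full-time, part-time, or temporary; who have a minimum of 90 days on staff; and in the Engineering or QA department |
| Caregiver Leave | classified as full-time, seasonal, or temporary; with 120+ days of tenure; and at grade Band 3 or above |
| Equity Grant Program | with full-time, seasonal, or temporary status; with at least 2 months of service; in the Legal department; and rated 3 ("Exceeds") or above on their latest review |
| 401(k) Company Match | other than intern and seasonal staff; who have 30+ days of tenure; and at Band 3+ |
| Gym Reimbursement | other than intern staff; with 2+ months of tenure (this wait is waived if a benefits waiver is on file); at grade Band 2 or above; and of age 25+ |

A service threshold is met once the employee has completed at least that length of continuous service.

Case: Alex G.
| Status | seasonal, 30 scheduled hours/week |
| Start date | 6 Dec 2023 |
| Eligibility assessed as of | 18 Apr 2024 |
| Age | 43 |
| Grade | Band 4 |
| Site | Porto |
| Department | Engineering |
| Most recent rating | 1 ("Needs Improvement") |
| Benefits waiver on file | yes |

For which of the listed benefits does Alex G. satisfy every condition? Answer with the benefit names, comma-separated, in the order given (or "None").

Service from 6 Dec 2023 to 18 Apr 2024: 134 days.
Short-Term Disability — benefits waiver on file ✓; site Porto ✗ (not Raleigh) → not eligible.
Health Savings Account — status seasonal ✗ (requires part-time) → not eligible.
Bereavement Leave — status seasonal ✗ (requires full-time or temporary) → not eligible.
Education Assistance — status seasonal ✗ (requires full-time, part-time, or temporary) → not eligible.
Caregiver Leave — status seasonal ✓; service 134 days ≥ 120 days ✓; grade Band 4 ≥ Band 3 ✓ → eligible.
Equity Grant Program — status seasonal ✓; service 134 days ≥ 2 months (≈60 days) ✓; dept Engineering ✗ → not eligible.
401(k) Company Match — status seasonal ✗ (excluded) → not eligible.
Gym Reimbursement — status seasonal ✓ (not excluded); benefits waiver on file ✓; grade Band 4 ≥ Band 2 ✓; age 43 ≥ 25 ✓ → eligible.

Caregiver Leave, Gym Reimbursement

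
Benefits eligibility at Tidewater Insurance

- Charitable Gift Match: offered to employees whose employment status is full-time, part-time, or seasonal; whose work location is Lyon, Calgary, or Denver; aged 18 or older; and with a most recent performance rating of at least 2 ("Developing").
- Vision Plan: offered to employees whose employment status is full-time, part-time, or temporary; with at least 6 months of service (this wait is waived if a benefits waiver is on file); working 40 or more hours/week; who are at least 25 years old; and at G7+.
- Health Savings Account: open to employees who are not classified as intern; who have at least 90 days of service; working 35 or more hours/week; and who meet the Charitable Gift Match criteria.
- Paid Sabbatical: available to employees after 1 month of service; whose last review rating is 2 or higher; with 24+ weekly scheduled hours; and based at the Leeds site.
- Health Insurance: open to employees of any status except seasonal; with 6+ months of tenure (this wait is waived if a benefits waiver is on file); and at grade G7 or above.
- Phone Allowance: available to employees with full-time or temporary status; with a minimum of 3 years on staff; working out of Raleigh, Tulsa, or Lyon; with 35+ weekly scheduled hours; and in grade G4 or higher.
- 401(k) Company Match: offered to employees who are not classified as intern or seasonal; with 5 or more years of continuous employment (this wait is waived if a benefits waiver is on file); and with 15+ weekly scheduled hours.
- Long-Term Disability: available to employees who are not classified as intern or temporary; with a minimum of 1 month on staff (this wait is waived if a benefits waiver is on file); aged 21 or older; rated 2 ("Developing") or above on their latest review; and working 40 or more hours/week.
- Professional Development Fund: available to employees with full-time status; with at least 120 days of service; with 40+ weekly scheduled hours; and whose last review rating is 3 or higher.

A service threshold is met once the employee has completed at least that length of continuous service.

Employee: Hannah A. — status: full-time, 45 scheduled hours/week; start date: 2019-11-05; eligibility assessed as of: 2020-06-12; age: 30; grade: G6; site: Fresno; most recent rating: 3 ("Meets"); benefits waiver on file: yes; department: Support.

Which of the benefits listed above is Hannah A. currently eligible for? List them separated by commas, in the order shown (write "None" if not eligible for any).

Service from 2019-11-05 to 2020-06-12: 220 days.
Charitable Gift Match — status full-time ✓; site Fresno ✗ (not Lyon, Calgary, or Denver) → not eligible.
Vision Plan — status full-time ✓; benefits waiver on file ✓; 45 hrs/wk ≥ 40 ✓; age 30 ≥ 25 ✓; grade G6 < G7 ✗ → not eligible.
Health Savings Account — status full-time ✓ (not excluded); service 220 days ≥ 90 days ✓; 45 hrs/wk ≥ 35 ✓; not eligible for Charitable Gift Match ✗ → not eligible.
Paid Sabbatical — service 220 days ≥ 1 month (≈30 days) ✓; rating 3 ≥ 2 ✓; 45 hrs/wk ≥ 24 ✓; site Fresno ✗ (not Leeds) → not eligible.
Health Insurance — status full-time ✓ (not excluded); benefits waiver on file ✓; grade G6 < G7 ✗ → not eligible.
Phone Allowance — status full-time ✓; service 220 days < 3 years (≈1095 days) ✗ → not eligible.
401(k) Company Match — status full-time ✓ (not excluded); benefits waiver on file ✓; 45 hrs/wk ≥ 15 ✓ → eligible.
Long-Term Disability — status full-time ✓ (not excluded); benefits waiver on file ✓; age 30 ≥ 21 ✓; rating 3 ≥ 2 ✓; 45 hrs/wk ≥ 40 ✓ → eligible.
Professional Development Fund — status full-time ✓; service 220 days ≥ 120 days ✓; 45 hrs/wk ≥ 40 ✓; rating 3 ≥ 3 ✓ → eligible.

401(k) Company Match, Long-Term Disability, Professional Development Fund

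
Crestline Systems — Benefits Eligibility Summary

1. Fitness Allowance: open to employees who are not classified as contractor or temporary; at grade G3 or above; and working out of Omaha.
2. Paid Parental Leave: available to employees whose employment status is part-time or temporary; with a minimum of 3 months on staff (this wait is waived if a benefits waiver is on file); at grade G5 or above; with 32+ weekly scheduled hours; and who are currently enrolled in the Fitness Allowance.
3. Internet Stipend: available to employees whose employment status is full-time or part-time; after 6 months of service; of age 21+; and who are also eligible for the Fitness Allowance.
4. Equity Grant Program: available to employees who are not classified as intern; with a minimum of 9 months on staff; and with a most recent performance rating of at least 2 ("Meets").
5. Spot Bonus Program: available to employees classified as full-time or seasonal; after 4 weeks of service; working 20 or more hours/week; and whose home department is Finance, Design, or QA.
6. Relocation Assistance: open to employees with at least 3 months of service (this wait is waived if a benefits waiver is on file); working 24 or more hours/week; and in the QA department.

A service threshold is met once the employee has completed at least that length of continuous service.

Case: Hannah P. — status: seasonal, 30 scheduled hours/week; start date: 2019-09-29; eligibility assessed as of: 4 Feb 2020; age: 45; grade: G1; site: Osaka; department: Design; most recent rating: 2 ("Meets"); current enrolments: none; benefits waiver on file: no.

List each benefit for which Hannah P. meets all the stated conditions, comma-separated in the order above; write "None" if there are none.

Spot Bonus Program

Service from 2019-09-29 to 4 Feb 2020: 128 days.
Fitness Allowance — status seasonal ✓ (not excluded); grade G1 < G3 ✗ → not eligible.
Paid Parental Leave — status seasonal ✗ (requires part-time or temporary) → not eligible.
Internet Stipend — status seasonal ✗ (requires full-time or part-time) → not eligible.
Equity Grant Program — status seasonal ✓ (not excluded); service 128 days < 9 months (≈270 days) ✗ → not eligible.
Spot Bonus Program — status seasonal ✓; service 128 days ≥ 4 weeks (≈28 days) ✓; 30 hrs/wk ≥ 20 ✓; dept Design ✓ → eligible.
Relocation Assistance — no waiver, service 128 days ≥ 3 months (≈90 days) ✓; 30 hrs/wk ≥ 24 ✓; dept Design ✗ → not eligible.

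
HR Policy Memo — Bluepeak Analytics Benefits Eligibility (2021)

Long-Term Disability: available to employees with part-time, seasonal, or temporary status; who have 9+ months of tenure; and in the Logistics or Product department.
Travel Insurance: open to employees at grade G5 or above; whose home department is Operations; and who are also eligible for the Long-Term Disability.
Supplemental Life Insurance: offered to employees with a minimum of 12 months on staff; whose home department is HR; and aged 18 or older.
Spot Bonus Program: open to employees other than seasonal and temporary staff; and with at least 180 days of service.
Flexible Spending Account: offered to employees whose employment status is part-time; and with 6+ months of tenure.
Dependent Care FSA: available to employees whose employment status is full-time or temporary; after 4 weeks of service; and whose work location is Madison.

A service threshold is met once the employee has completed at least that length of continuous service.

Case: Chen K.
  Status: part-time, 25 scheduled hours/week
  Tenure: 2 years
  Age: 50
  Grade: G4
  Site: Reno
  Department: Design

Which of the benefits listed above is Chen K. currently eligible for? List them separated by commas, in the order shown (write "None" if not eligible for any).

Long-Term Disability — status part-time ✓; service 2 years ≥ 9 months (≈270 days) ✓; dept Design ✗ → not eligible.
Travel Insurance — grade G4 < G5 ✗ → not eligible.
Supplemental Life Insurance — service 2 years ≥ 12 months (≈360 days) ✓; dept Design ✗ → not eligible.
Spot Bonus Program — status part-time ✓ (not excluded); service 2 years ≥ 180 days ✓ → eligible.
Flexible Spending Account — status part-time ✓; service 2 years ≥ 6 months (≈180 days) ✓ → eligible.
Dependent Care FSA — status part-time ✗ (requires full-time or temporary) → not eligible.

Spot Bonus Program, Flexible Spending Account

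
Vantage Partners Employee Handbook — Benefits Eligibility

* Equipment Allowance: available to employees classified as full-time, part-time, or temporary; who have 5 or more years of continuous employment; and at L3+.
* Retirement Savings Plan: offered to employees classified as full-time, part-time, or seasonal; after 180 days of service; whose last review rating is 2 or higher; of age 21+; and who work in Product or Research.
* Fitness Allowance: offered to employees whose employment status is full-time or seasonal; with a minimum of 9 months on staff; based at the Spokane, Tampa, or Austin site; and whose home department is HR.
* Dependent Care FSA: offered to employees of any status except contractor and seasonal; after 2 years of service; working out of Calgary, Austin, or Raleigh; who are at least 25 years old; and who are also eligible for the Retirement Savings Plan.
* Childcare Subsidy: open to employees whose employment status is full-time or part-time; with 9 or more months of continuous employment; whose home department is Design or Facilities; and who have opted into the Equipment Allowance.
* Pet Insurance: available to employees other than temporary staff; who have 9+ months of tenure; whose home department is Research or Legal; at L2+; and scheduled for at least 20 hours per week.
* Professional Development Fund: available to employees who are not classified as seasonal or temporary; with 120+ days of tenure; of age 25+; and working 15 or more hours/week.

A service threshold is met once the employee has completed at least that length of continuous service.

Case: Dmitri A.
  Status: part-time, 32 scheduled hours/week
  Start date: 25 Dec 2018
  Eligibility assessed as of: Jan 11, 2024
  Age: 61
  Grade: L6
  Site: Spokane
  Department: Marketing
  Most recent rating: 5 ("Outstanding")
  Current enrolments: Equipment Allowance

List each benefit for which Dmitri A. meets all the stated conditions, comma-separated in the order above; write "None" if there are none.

Equipment Allowance, Professional Development Fund

Service from 25 Dec 2018 to Jan 11, 2024: 1843 days.
Equipment Allowance — status part-time ✓; service 1843 days ≥ 5 years (≈1825 days) ✓; grade L6 ≥ L3 ✓ → eligible.
Retirement Savings Plan — status part-time ✓; service 1843 days ≥ 180 days ✓; rating 5 ≥ 2 ✓; age 61 ≥ 21 ✓; dept Marketing ✗ → not eligible.
Fitness Allowance — status part-time ✗ (requires full-time or seasonal) → not eligible.
Dependent Care FSA — status part-time ✓ (not excluded); service 1843 days ≥ 2 years (≈730 days) ✓; site Spokane ✗ (not Calgary, Austin, or Raleigh) → not eligible.
Childcare Subsidy — status part-time ✓; service 1843 days ≥ 9 months (≈270 days) ✓; dept Marketing ✗ → not eligible.
Pet Insurance — status part-time ✓ (not excluded); service 1843 days ≥ 9 months (≈270 days) ✓; dept Marketing ✗ → not eligible.
Professional Development Fund — status part-time ✓ (not excluded); service 1843 days ≥ 120 days ✓; age 61 ≥ 25 ✓; 32 hrs/wk ≥ 15 ✓ → eligible.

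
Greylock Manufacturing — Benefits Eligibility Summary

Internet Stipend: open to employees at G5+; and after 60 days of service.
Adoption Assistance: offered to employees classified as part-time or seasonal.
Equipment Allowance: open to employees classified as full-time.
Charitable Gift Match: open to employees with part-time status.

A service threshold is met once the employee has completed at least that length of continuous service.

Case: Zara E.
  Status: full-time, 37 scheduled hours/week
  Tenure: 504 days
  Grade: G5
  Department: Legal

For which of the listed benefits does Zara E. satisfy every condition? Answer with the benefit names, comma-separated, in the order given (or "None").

Internet Stipend — grade G5 ≥ G5 ✓; service 504 days ≥ 60 days ✓ → eligible.
Adoption Assistance — status full-time ✗ (requires part-time or seasonal) → not eligible.
Equipment Allowance — status full-time ✓ → eligible.
Charitable Gift Match — status full-time ✗ (requires part-time) → not eligible.

Internet Stipend, Equipment Allowance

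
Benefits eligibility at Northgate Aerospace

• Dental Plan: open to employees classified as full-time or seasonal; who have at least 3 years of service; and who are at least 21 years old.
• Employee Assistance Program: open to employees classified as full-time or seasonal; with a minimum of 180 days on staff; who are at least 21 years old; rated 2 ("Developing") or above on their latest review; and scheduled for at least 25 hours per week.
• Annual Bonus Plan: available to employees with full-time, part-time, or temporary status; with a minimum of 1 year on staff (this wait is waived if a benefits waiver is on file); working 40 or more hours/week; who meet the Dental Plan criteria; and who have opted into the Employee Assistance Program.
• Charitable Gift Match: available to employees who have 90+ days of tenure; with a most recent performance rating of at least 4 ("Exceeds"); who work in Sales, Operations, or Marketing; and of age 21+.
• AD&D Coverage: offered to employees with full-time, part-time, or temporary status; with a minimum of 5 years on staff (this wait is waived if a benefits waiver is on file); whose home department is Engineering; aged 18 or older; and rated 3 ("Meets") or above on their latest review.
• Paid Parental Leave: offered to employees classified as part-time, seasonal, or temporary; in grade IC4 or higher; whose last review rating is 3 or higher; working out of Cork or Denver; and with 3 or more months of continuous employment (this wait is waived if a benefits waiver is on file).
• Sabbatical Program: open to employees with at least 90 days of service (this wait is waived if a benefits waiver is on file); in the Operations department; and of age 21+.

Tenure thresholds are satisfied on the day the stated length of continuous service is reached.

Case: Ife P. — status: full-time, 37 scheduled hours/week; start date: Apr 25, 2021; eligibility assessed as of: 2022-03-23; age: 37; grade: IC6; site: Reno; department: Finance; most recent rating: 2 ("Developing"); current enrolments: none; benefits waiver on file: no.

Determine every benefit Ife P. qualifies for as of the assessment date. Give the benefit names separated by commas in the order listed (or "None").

Employee Assistance Program

Service from Apr 25, 2021 to 2022-03-23: 332 days.
Dental Plan — status full-time ✓; service 332 days < 3 years (≈1095 days) ✗ → not eligible.
Employee Assistance Program — status full-time ✓; service 332 days ≥ 180 days ✓; age 37 ≥ 21 ✓; rating 2 ≥ 2 ✓; 37 hrs/wk ≥ 25 ✓ → eligible.
Annual Bonus Plan — status full-time ✓; no waiver, service 332 days < 1 year (≈365 days) ✗ → not eligible.
Charitable Gift Match — service 332 days ≥ 90 days ✓; rating 2 < 4 ✗ → not eligible.
AD&D Coverage — status full-time ✓; no waiver, service 332 days < 5 years (≈1825 days) ✗ → not eligible.
Paid Parental Leave — status full-time ✗ (requires part-time, seasonal, or temporary) → not eligible.
Sabbatical Program — no waiver, service 332 days ≥ 90 days ✓; dept Finance ✗ → not eligible.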